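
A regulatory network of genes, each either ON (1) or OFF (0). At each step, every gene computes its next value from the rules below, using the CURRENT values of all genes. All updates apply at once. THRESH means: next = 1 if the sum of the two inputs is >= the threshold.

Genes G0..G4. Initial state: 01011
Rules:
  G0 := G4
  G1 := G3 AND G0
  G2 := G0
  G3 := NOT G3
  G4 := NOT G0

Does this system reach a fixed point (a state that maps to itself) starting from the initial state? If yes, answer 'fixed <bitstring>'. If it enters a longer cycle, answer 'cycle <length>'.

Step 0: 01011
Step 1: G0=G4=1 G1=G3&G0=1&0=0 G2=G0=0 G3=NOT G3=NOT 1=0 G4=NOT G0=NOT 0=1 -> 10001
Step 2: G0=G4=1 G1=G3&G0=0&1=0 G2=G0=1 G3=NOT G3=NOT 0=1 G4=NOT G0=NOT 1=0 -> 10110
Step 3: G0=G4=0 G1=G3&G0=1&1=1 G2=G0=1 G3=NOT G3=NOT 1=0 G4=NOT G0=NOT 1=0 -> 01100
Step 4: G0=G4=0 G1=G3&G0=0&0=0 G2=G0=0 G3=NOT G3=NOT 0=1 G4=NOT G0=NOT 0=1 -> 00011
Step 5: G0=G4=1 G1=G3&G0=1&0=0 G2=G0=0 G3=NOT G3=NOT 1=0 G4=NOT G0=NOT 0=1 -> 10001
Cycle of length 4 starting at step 1 -> no fixed point

Answer: cycle 4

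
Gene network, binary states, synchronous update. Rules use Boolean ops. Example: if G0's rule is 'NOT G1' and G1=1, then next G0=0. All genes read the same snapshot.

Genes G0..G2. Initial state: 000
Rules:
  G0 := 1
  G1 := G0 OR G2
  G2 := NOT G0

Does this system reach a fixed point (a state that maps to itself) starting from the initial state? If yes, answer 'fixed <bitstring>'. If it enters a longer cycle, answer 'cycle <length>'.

Answer: fixed 110

Derivation:
Step 0: 000
Step 1: G0=1(const) G1=G0|G2=0|0=0 G2=NOT G0=NOT 0=1 -> 101
Step 2: G0=1(const) G1=G0|G2=1|1=1 G2=NOT G0=NOT 1=0 -> 110
Step 3: G0=1(const) G1=G0|G2=1|0=1 G2=NOT G0=NOT 1=0 -> 110
Fixed point reached at step 2: 110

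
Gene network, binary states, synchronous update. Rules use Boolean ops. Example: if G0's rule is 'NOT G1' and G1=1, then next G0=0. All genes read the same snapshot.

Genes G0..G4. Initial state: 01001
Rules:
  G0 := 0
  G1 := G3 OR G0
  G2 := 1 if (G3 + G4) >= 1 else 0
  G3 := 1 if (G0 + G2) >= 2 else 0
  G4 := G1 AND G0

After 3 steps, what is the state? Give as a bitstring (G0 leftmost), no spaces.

Step 1: G0=0(const) G1=G3|G0=0|0=0 G2=(0+1>=1)=1 G3=(0+0>=2)=0 G4=G1&G0=1&0=0 -> 00100
Step 2: G0=0(const) G1=G3|G0=0|0=0 G2=(0+0>=1)=0 G3=(0+1>=2)=0 G4=G1&G0=0&0=0 -> 00000
Step 3: G0=0(const) G1=G3|G0=0|0=0 G2=(0+0>=1)=0 G3=(0+0>=2)=0 G4=G1&G0=0&0=0 -> 00000

00000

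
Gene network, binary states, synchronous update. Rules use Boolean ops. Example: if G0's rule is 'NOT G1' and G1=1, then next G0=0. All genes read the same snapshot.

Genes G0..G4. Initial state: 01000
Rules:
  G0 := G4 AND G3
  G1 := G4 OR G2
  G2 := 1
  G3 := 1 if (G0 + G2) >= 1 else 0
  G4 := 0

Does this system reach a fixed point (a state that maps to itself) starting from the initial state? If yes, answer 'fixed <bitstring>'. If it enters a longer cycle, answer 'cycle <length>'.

Step 0: 01000
Step 1: G0=G4&G3=0&0=0 G1=G4|G2=0|0=0 G2=1(const) G3=(0+0>=1)=0 G4=0(const) -> 00100
Step 2: G0=G4&G3=0&0=0 G1=G4|G2=0|1=1 G2=1(const) G3=(0+1>=1)=1 G4=0(const) -> 01110
Step 3: G0=G4&G3=0&1=0 G1=G4|G2=0|1=1 G2=1(const) G3=(0+1>=1)=1 G4=0(const) -> 01110
Fixed point reached at step 2: 01110

Answer: fixed 01110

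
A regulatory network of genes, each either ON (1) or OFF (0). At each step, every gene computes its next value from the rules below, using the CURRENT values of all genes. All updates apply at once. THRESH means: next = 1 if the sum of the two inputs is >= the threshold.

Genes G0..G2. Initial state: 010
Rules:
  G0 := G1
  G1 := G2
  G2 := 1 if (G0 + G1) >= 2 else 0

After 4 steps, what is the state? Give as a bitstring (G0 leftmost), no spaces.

Step 1: G0=G1=1 G1=G2=0 G2=(0+1>=2)=0 -> 100
Step 2: G0=G1=0 G1=G2=0 G2=(1+0>=2)=0 -> 000
Step 3: G0=G1=0 G1=G2=0 G2=(0+0>=2)=0 -> 000
Step 4: G0=G1=0 G1=G2=0 G2=(0+0>=2)=0 -> 000

000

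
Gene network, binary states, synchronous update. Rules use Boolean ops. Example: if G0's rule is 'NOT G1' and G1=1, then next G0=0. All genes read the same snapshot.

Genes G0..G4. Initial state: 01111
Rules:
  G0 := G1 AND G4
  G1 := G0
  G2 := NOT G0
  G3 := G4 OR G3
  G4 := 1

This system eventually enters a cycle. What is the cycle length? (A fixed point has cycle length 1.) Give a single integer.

Step 0: 01111
Step 1: G0=G1&G4=1&1=1 G1=G0=0 G2=NOT G0=NOT 0=1 G3=G4|G3=1|1=1 G4=1(const) -> 10111
Step 2: G0=G1&G4=0&1=0 G1=G0=1 G2=NOT G0=NOT 1=0 G3=G4|G3=1|1=1 G4=1(const) -> 01011
Step 3: G0=G1&G4=1&1=1 G1=G0=0 G2=NOT G0=NOT 0=1 G3=G4|G3=1|1=1 G4=1(const) -> 10111
State from step 3 equals state from step 1 -> cycle length 2

Answer: 2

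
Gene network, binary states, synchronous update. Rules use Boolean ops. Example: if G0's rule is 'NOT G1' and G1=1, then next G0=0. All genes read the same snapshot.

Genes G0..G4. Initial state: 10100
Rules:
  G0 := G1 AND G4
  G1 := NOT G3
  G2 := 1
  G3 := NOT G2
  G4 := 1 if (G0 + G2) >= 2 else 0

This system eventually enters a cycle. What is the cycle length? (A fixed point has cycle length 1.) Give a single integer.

Answer: 2

Derivation:
Step 0: 10100
Step 1: G0=G1&G4=0&0=0 G1=NOT G3=NOT 0=1 G2=1(const) G3=NOT G2=NOT 1=0 G4=(1+1>=2)=1 -> 01101
Step 2: G0=G1&G4=1&1=1 G1=NOT G3=NOT 0=1 G2=1(const) G3=NOT G2=NOT 1=0 G4=(0+1>=2)=0 -> 11100
Step 3: G0=G1&G4=1&0=0 G1=NOT G3=NOT 0=1 G2=1(const) G3=NOT G2=NOT 1=0 G4=(1+1>=2)=1 -> 01101
State from step 3 equals state from step 1 -> cycle length 2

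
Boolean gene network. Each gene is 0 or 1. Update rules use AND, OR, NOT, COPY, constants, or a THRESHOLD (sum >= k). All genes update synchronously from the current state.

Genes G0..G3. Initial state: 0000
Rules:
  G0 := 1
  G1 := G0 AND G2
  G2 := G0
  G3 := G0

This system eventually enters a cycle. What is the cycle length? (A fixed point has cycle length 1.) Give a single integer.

Step 0: 0000
Step 1: G0=1(const) G1=G0&G2=0&0=0 G2=G0=0 G3=G0=0 -> 1000
Step 2: G0=1(const) G1=G0&G2=1&0=0 G2=G0=1 G3=G0=1 -> 1011
Step 3: G0=1(const) G1=G0&G2=1&1=1 G2=G0=1 G3=G0=1 -> 1111
Step 4: G0=1(const) G1=G0&G2=1&1=1 G2=G0=1 G3=G0=1 -> 1111
State from step 4 equals state from step 3 -> cycle length 1

Answer: 1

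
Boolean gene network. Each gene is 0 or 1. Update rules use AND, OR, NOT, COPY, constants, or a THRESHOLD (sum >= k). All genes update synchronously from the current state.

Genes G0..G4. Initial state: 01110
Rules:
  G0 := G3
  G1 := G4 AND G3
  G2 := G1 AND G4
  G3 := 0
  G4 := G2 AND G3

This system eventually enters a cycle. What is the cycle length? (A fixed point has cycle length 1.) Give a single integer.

Step 0: 01110
Step 1: G0=G3=1 G1=G4&G3=0&1=0 G2=G1&G4=1&0=0 G3=0(const) G4=G2&G3=1&1=1 -> 10001
Step 2: G0=G3=0 G1=G4&G3=1&0=0 G2=G1&G4=0&1=0 G3=0(const) G4=G2&G3=0&0=0 -> 00000
Step 3: G0=G3=0 G1=G4&G3=0&0=0 G2=G1&G4=0&0=0 G3=0(const) G4=G2&G3=0&0=0 -> 00000
State from step 3 equals state from step 2 -> cycle length 1

Answer: 1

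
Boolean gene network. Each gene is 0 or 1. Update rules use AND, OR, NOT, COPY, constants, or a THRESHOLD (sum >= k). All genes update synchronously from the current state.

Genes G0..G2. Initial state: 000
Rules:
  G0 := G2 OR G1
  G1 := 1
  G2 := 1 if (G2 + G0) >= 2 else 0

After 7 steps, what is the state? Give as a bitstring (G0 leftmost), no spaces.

Step 1: G0=G2|G1=0|0=0 G1=1(const) G2=(0+0>=2)=0 -> 010
Step 2: G0=G2|G1=0|1=1 G1=1(const) G2=(0+0>=2)=0 -> 110
Step 3: G0=G2|G1=0|1=1 G1=1(const) G2=(0+1>=2)=0 -> 110
Step 4: G0=G2|G1=0|1=1 G1=1(const) G2=(0+1>=2)=0 -> 110
Step 5: G0=G2|G1=0|1=1 G1=1(const) G2=(0+1>=2)=0 -> 110
Step 6: G0=G2|G1=0|1=1 G1=1(const) G2=(0+1>=2)=0 -> 110
Step 7: G0=G2|G1=0|1=1 G1=1(const) G2=(0+1>=2)=0 -> 110

110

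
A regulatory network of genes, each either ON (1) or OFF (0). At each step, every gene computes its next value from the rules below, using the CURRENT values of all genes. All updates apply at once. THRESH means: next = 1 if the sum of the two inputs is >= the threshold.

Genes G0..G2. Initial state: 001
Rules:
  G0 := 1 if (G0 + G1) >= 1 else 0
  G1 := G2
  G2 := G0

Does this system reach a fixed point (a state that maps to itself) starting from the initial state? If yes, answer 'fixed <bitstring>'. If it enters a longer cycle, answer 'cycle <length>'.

Step 0: 001
Step 1: G0=(0+0>=1)=0 G1=G2=1 G2=G0=0 -> 010
Step 2: G0=(0+1>=1)=1 G1=G2=0 G2=G0=0 -> 100
Step 3: G0=(1+0>=1)=1 G1=G2=0 G2=G0=1 -> 101
Step 4: G0=(1+0>=1)=1 G1=G2=1 G2=G0=1 -> 111
Step 5: G0=(1+1>=1)=1 G1=G2=1 G2=G0=1 -> 111
Fixed point reached at step 4: 111

Answer: fixed 111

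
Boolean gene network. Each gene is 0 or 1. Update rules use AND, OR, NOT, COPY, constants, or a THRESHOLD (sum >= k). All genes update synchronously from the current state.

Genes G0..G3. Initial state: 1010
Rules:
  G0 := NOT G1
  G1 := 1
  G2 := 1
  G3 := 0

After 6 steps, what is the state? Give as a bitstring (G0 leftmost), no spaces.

Step 1: G0=NOT G1=NOT 0=1 G1=1(const) G2=1(const) G3=0(const) -> 1110
Step 2: G0=NOT G1=NOT 1=0 G1=1(const) G2=1(const) G3=0(const) -> 0110
Step 3: G0=NOT G1=NOT 1=0 G1=1(const) G2=1(const) G3=0(const) -> 0110
Step 4: G0=NOT G1=NOT 1=0 G1=1(const) G2=1(const) G3=0(const) -> 0110
Step 5: G0=NOT G1=NOT 1=0 G1=1(const) G2=1(const) G3=0(const) -> 0110
Step 6: G0=NOT G1=NOT 1=0 G1=1(const) G2=1(const) G3=0(const) -> 0110

0110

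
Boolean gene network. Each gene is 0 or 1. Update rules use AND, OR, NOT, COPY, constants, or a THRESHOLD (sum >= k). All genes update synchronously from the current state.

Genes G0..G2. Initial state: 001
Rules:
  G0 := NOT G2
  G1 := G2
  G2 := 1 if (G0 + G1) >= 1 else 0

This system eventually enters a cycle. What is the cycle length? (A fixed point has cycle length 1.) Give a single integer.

Step 0: 001
Step 1: G0=NOT G2=NOT 1=0 G1=G2=1 G2=(0+0>=1)=0 -> 010
Step 2: G0=NOT G2=NOT 0=1 G1=G2=0 G2=(0+1>=1)=1 -> 101
Step 3: G0=NOT G2=NOT 1=0 G1=G2=1 G2=(1+0>=1)=1 -> 011
Step 4: G0=NOT G2=NOT 1=0 G1=G2=1 G2=(0+1>=1)=1 -> 011
State from step 4 equals state from step 3 -> cycle length 1

Answer: 1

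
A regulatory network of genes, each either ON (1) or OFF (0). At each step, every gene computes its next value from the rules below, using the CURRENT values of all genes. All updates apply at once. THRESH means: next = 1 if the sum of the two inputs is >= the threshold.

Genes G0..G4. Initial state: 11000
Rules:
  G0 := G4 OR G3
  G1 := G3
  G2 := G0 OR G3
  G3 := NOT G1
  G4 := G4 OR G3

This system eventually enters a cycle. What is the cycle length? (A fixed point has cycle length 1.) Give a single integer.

Answer: 4

Derivation:
Step 0: 11000
Step 1: G0=G4|G3=0|0=0 G1=G3=0 G2=G0|G3=1|0=1 G3=NOT G1=NOT 1=0 G4=G4|G3=0|0=0 -> 00100
Step 2: G0=G4|G3=0|0=0 G1=G3=0 G2=G0|G3=0|0=0 G3=NOT G1=NOT 0=1 G4=G4|G3=0|0=0 -> 00010
Step 3: G0=G4|G3=0|1=1 G1=G3=1 G2=G0|G3=0|1=1 G3=NOT G1=NOT 0=1 G4=G4|G3=0|1=1 -> 11111
Step 4: G0=G4|G3=1|1=1 G1=G3=1 G2=G0|G3=1|1=1 G3=NOT G1=NOT 1=0 G4=G4|G3=1|1=1 -> 11101
Step 5: G0=G4|G3=1|0=1 G1=G3=0 G2=G0|G3=1|0=1 G3=NOT G1=NOT 1=0 G4=G4|G3=1|0=1 -> 10101
Step 6: G0=G4|G3=1|0=1 G1=G3=0 G2=G0|G3=1|0=1 G3=NOT G1=NOT 0=1 G4=G4|G3=1|0=1 -> 10111
Step 7: G0=G4|G3=1|1=1 G1=G3=1 G2=G0|G3=1|1=1 G3=NOT G1=NOT 0=1 G4=G4|G3=1|1=1 -> 11111
State from step 7 equals state from step 3 -> cycle length 4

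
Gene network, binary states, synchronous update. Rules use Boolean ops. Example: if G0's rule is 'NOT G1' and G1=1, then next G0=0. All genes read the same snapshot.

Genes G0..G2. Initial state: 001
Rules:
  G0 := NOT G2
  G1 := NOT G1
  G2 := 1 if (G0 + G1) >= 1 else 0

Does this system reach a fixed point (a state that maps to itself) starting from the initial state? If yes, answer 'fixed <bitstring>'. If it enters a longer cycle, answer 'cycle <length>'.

Answer: cycle 4

Derivation:
Step 0: 001
Step 1: G0=NOT G2=NOT 1=0 G1=NOT G1=NOT 0=1 G2=(0+0>=1)=0 -> 010
Step 2: G0=NOT G2=NOT 0=1 G1=NOT G1=NOT 1=0 G2=(0+1>=1)=1 -> 101
Step 3: G0=NOT G2=NOT 1=0 G1=NOT G1=NOT 0=1 G2=(1+0>=1)=1 -> 011
Step 4: G0=NOT G2=NOT 1=0 G1=NOT G1=NOT 1=0 G2=(0+1>=1)=1 -> 001
Cycle of length 4 starting at step 0 -> no fixed point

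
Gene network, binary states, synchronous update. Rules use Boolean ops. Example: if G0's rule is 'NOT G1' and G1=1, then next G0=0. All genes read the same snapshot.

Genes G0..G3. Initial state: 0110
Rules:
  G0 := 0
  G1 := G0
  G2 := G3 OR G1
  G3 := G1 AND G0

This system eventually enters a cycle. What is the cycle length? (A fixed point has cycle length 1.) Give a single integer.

Step 0: 0110
Step 1: G0=0(const) G1=G0=0 G2=G3|G1=0|1=1 G3=G1&G0=1&0=0 -> 0010
Step 2: G0=0(const) G1=G0=0 G2=G3|G1=0|0=0 G3=G1&G0=0&0=0 -> 0000
Step 3: G0=0(const) G1=G0=0 G2=G3|G1=0|0=0 G3=G1&G0=0&0=0 -> 0000
State from step 3 equals state from step 2 -> cycle length 1

Answer: 1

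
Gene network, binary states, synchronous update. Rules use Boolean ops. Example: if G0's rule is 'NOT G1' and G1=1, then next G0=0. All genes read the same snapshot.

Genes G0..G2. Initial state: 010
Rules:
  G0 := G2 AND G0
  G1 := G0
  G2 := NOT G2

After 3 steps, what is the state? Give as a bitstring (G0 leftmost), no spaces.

Step 1: G0=G2&G0=0&0=0 G1=G0=0 G2=NOT G2=NOT 0=1 -> 001
Step 2: G0=G2&G0=1&0=0 G1=G0=0 G2=NOT G2=NOT 1=0 -> 000
Step 3: G0=G2&G0=0&0=0 G1=G0=0 G2=NOT G2=NOT 0=1 -> 001

001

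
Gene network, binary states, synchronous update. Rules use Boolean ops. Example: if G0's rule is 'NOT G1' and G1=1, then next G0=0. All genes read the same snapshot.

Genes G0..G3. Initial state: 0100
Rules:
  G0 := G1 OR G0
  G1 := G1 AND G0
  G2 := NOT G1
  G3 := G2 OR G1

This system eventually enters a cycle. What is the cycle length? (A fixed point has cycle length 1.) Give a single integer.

Step 0: 0100
Step 1: G0=G1|G0=1|0=1 G1=G1&G0=1&0=0 G2=NOT G1=NOT 1=0 G3=G2|G1=0|1=1 -> 1001
Step 2: G0=G1|G0=0|1=1 G1=G1&G0=0&1=0 G2=NOT G1=NOT 0=1 G3=G2|G1=0|0=0 -> 1010
Step 3: G0=G1|G0=0|1=1 G1=G1&G0=0&1=0 G2=NOT G1=NOT 0=1 G3=G2|G1=1|0=1 -> 1011
Step 4: G0=G1|G0=0|1=1 G1=G1&G0=0&1=0 G2=NOT G1=NOT 0=1 G3=G2|G1=1|0=1 -> 1011
State from step 4 equals state from step 3 -> cycle length 1

Answer: 1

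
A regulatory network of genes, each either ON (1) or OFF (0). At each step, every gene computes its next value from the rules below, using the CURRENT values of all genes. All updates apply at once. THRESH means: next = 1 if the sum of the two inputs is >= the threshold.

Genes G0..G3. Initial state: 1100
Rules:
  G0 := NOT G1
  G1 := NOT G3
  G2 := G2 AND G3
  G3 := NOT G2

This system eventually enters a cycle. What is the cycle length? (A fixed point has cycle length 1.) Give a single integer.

Answer: 1

Derivation:
Step 0: 1100
Step 1: G0=NOT G1=NOT 1=0 G1=NOT G3=NOT 0=1 G2=G2&G3=0&0=0 G3=NOT G2=NOT 0=1 -> 0101
Step 2: G0=NOT G1=NOT 1=0 G1=NOT G3=NOT 1=0 G2=G2&G3=0&1=0 G3=NOT G2=NOT 0=1 -> 0001
Step 3: G0=NOT G1=NOT 0=1 G1=NOT G3=NOT 1=0 G2=G2&G3=0&1=0 G3=NOT G2=NOT 0=1 -> 1001
Step 4: G0=NOT G1=NOT 0=1 G1=NOT G3=NOT 1=0 G2=G2&G3=0&1=0 G3=NOT G2=NOT 0=1 -> 1001
State from step 4 equals state from step 3 -> cycle length 1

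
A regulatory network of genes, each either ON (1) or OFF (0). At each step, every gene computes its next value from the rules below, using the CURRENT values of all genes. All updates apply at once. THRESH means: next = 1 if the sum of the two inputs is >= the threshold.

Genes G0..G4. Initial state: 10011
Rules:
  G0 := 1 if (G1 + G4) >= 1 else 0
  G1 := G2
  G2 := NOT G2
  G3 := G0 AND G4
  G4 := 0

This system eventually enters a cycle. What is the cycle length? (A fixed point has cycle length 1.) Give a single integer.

Answer: 2

Derivation:
Step 0: 10011
Step 1: G0=(0+1>=1)=1 G1=G2=0 G2=NOT G2=NOT 0=1 G3=G0&G4=1&1=1 G4=0(const) -> 10110
Step 2: G0=(0+0>=1)=0 G1=G2=1 G2=NOT G2=NOT 1=0 G3=G0&G4=1&0=0 G4=0(const) -> 01000
Step 3: G0=(1+0>=1)=1 G1=G2=0 G2=NOT G2=NOT 0=1 G3=G0&G4=0&0=0 G4=0(const) -> 10100
Step 4: G0=(0+0>=1)=0 G1=G2=1 G2=NOT G2=NOT 1=0 G3=G0&G4=1&0=0 G4=0(const) -> 01000
State from step 4 equals state from step 2 -> cycle length 2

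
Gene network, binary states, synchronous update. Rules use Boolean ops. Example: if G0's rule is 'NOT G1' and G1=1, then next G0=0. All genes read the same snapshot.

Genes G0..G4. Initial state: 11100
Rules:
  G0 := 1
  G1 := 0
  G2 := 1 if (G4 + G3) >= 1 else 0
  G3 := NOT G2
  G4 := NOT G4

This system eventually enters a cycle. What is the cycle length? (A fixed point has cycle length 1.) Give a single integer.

Step 0: 11100
Step 1: G0=1(const) G1=0(const) G2=(0+0>=1)=0 G3=NOT G2=NOT 1=0 G4=NOT G4=NOT 0=1 -> 10001
Step 2: G0=1(const) G1=0(const) G2=(1+0>=1)=1 G3=NOT G2=NOT 0=1 G4=NOT G4=NOT 1=0 -> 10110
Step 3: G0=1(const) G1=0(const) G2=(0+1>=1)=1 G3=NOT G2=NOT 1=0 G4=NOT G4=NOT 0=1 -> 10101
Step 4: G0=1(const) G1=0(const) G2=(1+0>=1)=1 G3=NOT G2=NOT 1=0 G4=NOT G4=NOT 1=0 -> 10100
Step 5: G0=1(const) G1=0(const) G2=(0+0>=1)=0 G3=NOT G2=NOT 1=0 G4=NOT G4=NOT 0=1 -> 10001
State from step 5 equals state from step 1 -> cycle length 4

Answer: 4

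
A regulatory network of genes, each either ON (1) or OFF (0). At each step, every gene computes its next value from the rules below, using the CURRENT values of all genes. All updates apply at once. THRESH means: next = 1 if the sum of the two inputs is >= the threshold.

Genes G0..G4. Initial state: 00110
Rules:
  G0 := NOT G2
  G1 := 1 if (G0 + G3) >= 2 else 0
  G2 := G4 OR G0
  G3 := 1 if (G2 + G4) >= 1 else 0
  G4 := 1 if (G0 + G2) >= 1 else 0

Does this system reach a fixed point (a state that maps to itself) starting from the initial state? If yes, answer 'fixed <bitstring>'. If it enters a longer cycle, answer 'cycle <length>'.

Answer: fixed 00111

Derivation:
Step 0: 00110
Step 1: G0=NOT G2=NOT 1=0 G1=(0+1>=2)=0 G2=G4|G0=0|0=0 G3=(1+0>=1)=1 G4=(0+1>=1)=1 -> 00011
Step 2: G0=NOT G2=NOT 0=1 G1=(0+1>=2)=0 G2=G4|G0=1|0=1 G3=(0+1>=1)=1 G4=(0+0>=1)=0 -> 10110
Step 3: G0=NOT G2=NOT 1=0 G1=(1+1>=2)=1 G2=G4|G0=0|1=1 G3=(1+0>=1)=1 G4=(1+1>=1)=1 -> 01111
Step 4: G0=NOT G2=NOT 1=0 G1=(0+1>=2)=0 G2=G4|G0=1|0=1 G3=(1+1>=1)=1 G4=(0+1>=1)=1 -> 00111
Step 5: G0=NOT G2=NOT 1=0 G1=(0+1>=2)=0 G2=G4|G0=1|0=1 G3=(1+1>=1)=1 G4=(0+1>=1)=1 -> 00111
Fixed point reached at step 4: 00111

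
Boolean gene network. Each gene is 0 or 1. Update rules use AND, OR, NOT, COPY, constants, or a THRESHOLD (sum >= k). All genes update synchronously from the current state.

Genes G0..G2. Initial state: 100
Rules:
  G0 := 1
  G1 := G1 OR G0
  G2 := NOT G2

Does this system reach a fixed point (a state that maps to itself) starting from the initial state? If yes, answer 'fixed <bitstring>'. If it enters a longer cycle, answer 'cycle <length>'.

Answer: cycle 2

Derivation:
Step 0: 100
Step 1: G0=1(const) G1=G1|G0=0|1=1 G2=NOT G2=NOT 0=1 -> 111
Step 2: G0=1(const) G1=G1|G0=1|1=1 G2=NOT G2=NOT 1=0 -> 110
Step 3: G0=1(const) G1=G1|G0=1|1=1 G2=NOT G2=NOT 0=1 -> 111
Cycle of length 2 starting at step 1 -> no fixed point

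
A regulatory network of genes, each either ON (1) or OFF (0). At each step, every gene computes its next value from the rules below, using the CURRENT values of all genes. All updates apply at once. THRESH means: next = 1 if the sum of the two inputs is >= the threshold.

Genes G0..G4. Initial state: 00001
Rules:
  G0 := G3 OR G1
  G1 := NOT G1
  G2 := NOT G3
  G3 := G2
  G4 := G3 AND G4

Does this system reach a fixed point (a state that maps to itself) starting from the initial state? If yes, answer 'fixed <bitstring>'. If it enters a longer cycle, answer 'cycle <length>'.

Answer: cycle 4

Derivation:
Step 0: 00001
Step 1: G0=G3|G1=0|0=0 G1=NOT G1=NOT 0=1 G2=NOT G3=NOT 0=1 G3=G2=0 G4=G3&G4=0&1=0 -> 01100
Step 2: G0=G3|G1=0|1=1 G1=NOT G1=NOT 1=0 G2=NOT G3=NOT 0=1 G3=G2=1 G4=G3&G4=0&0=0 -> 10110
Step 3: G0=G3|G1=1|0=1 G1=NOT G1=NOT 0=1 G2=NOT G3=NOT 1=0 G3=G2=1 G4=G3&G4=1&0=0 -> 11010
Step 4: G0=G3|G1=1|1=1 G1=NOT G1=NOT 1=0 G2=NOT G3=NOT 1=0 G3=G2=0 G4=G3&G4=1&0=0 -> 10000
Step 5: G0=G3|G1=0|0=0 G1=NOT G1=NOT 0=1 G2=NOT G3=NOT 0=1 G3=G2=0 G4=G3&G4=0&0=0 -> 01100
Cycle of length 4 starting at step 1 -> no fixed point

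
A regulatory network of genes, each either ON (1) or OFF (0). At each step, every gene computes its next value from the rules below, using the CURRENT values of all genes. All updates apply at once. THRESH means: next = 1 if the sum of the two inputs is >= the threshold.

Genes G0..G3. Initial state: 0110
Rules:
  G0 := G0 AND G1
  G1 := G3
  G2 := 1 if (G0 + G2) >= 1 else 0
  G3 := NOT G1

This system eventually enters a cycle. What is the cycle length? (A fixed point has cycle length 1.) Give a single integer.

Step 0: 0110
Step 1: G0=G0&G1=0&1=0 G1=G3=0 G2=(0+1>=1)=1 G3=NOT G1=NOT 1=0 -> 0010
Step 2: G0=G0&G1=0&0=0 G1=G3=0 G2=(0+1>=1)=1 G3=NOT G1=NOT 0=1 -> 0011
Step 3: G0=G0&G1=0&0=0 G1=G3=1 G2=(0+1>=1)=1 G3=NOT G1=NOT 0=1 -> 0111
Step 4: G0=G0&G1=0&1=0 G1=G3=1 G2=(0+1>=1)=1 G3=NOT G1=NOT 1=0 -> 0110
State from step 4 equals state from step 0 -> cycle length 4

Answer: 4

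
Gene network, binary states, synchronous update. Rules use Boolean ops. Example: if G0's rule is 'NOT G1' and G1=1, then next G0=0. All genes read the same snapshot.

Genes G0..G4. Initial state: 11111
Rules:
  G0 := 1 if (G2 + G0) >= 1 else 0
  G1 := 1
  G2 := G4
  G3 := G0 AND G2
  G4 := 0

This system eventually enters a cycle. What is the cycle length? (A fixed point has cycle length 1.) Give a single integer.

Step 0: 11111
Step 1: G0=(1+1>=1)=1 G1=1(const) G2=G4=1 G3=G0&G2=1&1=1 G4=0(const) -> 11110
Step 2: G0=(1+1>=1)=1 G1=1(const) G2=G4=0 G3=G0&G2=1&1=1 G4=0(const) -> 11010
Step 3: G0=(0+1>=1)=1 G1=1(const) G2=G4=0 G3=G0&G2=1&0=0 G4=0(const) -> 11000
Step 4: G0=(0+1>=1)=1 G1=1(const) G2=G4=0 G3=G0&G2=1&0=0 G4=0(const) -> 11000
State from step 4 equals state from step 3 -> cycle length 1

Answer: 1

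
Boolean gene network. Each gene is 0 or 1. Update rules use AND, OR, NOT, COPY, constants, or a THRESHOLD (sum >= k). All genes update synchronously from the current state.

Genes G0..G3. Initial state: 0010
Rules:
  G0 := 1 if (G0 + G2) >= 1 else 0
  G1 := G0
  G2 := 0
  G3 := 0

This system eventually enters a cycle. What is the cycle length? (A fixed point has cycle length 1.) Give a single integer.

Step 0: 0010
Step 1: G0=(0+1>=1)=1 G1=G0=0 G2=0(const) G3=0(const) -> 1000
Step 2: G0=(1+0>=1)=1 G1=G0=1 G2=0(const) G3=0(const) -> 1100
Step 3: G0=(1+0>=1)=1 G1=G0=1 G2=0(const) G3=0(const) -> 1100
State from step 3 equals state from step 2 -> cycle length 1

Answer: 1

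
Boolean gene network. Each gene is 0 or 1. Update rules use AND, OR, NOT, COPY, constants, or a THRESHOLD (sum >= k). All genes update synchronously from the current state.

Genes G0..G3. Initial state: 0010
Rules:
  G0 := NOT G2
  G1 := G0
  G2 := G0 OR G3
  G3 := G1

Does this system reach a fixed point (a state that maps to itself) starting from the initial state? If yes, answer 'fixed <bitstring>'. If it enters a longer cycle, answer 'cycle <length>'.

Step 0: 0010
Step 1: G0=NOT G2=NOT 1=0 G1=G0=0 G2=G0|G3=0|0=0 G3=G1=0 -> 0000
Step 2: G0=NOT G2=NOT 0=1 G1=G0=0 G2=G0|G3=0|0=0 G3=G1=0 -> 1000
Step 3: G0=NOT G2=NOT 0=1 G1=G0=1 G2=G0|G3=1|0=1 G3=G1=0 -> 1110
Step 4: G0=NOT G2=NOT 1=0 G1=G0=1 G2=G0|G3=1|0=1 G3=G1=1 -> 0111
Step 5: G0=NOT G2=NOT 1=0 G1=G0=0 G2=G0|G3=0|1=1 G3=G1=1 -> 0011
Step 6: G0=NOT G2=NOT 1=0 G1=G0=0 G2=G0|G3=0|1=1 G3=G1=0 -> 0010
Cycle of length 6 starting at step 0 -> no fixed point

Answer: cycle 6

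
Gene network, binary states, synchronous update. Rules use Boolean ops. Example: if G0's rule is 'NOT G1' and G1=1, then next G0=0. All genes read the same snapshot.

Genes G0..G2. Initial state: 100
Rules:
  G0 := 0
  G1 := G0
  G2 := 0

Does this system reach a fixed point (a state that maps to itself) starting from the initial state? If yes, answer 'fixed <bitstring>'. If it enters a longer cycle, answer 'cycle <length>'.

Answer: fixed 000

Derivation:
Step 0: 100
Step 1: G0=0(const) G1=G0=1 G2=0(const) -> 010
Step 2: G0=0(const) G1=G0=0 G2=0(const) -> 000
Step 3: G0=0(const) G1=G0=0 G2=0(const) -> 000
Fixed point reached at step 2: 000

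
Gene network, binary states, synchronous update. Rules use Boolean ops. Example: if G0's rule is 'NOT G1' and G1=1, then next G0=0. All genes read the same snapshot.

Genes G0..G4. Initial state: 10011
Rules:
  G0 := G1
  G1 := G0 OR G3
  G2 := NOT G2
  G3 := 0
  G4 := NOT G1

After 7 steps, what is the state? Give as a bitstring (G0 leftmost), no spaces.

Step 1: G0=G1=0 G1=G0|G3=1|1=1 G2=NOT G2=NOT 0=1 G3=0(const) G4=NOT G1=NOT 0=1 -> 01101
Step 2: G0=G1=1 G1=G0|G3=0|0=0 G2=NOT G2=NOT 1=0 G3=0(const) G4=NOT G1=NOT 1=0 -> 10000
Step 3: G0=G1=0 G1=G0|G3=1|0=1 G2=NOT G2=NOT 0=1 G3=0(const) G4=NOT G1=NOT 0=1 -> 01101
Step 4: G0=G1=1 G1=G0|G3=0|0=0 G2=NOT G2=NOT 1=0 G3=0(const) G4=NOT G1=NOT 1=0 -> 10000
Step 5: G0=G1=0 G1=G0|G3=1|0=1 G2=NOT G2=NOT 0=1 G3=0(const) G4=NOT G1=NOT 0=1 -> 01101
Step 6: G0=G1=1 G1=G0|G3=0|0=0 G2=NOT G2=NOT 1=0 G3=0(const) G4=NOT G1=NOT 1=0 -> 10000
Step 7: G0=G1=0 G1=G0|G3=1|0=1 G2=NOT G2=NOT 0=1 G3=0(const) G4=NOT G1=NOT 0=1 -> 01101

01101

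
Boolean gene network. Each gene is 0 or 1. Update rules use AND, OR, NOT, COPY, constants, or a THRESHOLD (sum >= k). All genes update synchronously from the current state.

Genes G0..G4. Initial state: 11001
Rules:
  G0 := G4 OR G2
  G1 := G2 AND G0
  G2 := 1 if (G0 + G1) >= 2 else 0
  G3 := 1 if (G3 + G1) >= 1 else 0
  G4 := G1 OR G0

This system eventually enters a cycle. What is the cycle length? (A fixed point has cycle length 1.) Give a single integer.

Step 0: 11001
Step 1: G0=G4|G2=1|0=1 G1=G2&G0=0&1=0 G2=(1+1>=2)=1 G3=(0+1>=1)=1 G4=G1|G0=1|1=1 -> 10111
Step 2: G0=G4|G2=1|1=1 G1=G2&G0=1&1=1 G2=(1+0>=2)=0 G3=(1+0>=1)=1 G4=G1|G0=0|1=1 -> 11011
Step 3: G0=G4|G2=1|0=1 G1=G2&G0=0&1=0 G2=(1+1>=2)=1 G3=(1+1>=1)=1 G4=G1|G0=1|1=1 -> 10111
State from step 3 equals state from step 1 -> cycle length 2

Answer: 2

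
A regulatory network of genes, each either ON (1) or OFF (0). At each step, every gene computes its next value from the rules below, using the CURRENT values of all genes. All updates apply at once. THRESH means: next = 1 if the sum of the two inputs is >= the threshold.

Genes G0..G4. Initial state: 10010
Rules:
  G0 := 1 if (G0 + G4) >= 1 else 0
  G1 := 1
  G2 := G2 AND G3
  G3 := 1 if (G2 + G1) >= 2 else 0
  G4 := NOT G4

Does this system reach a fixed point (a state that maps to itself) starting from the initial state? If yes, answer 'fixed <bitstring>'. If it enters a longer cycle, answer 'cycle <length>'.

Step 0: 10010
Step 1: G0=(1+0>=1)=1 G1=1(const) G2=G2&G3=0&1=0 G3=(0+0>=2)=0 G4=NOT G4=NOT 0=1 -> 11001
Step 2: G0=(1+1>=1)=1 G1=1(const) G2=G2&G3=0&0=0 G3=(0+1>=2)=0 G4=NOT G4=NOT 1=0 -> 11000
Step 3: G0=(1+0>=1)=1 G1=1(const) G2=G2&G3=0&0=0 G3=(0+1>=2)=0 G4=NOT G4=NOT 0=1 -> 11001
Cycle of length 2 starting at step 1 -> no fixed point

Answer: cycle 2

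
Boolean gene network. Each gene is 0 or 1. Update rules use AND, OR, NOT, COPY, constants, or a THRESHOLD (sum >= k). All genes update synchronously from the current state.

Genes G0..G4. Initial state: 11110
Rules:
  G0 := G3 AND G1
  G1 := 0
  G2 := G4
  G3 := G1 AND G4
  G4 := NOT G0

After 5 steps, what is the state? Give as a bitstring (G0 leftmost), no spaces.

Step 1: G0=G3&G1=1&1=1 G1=0(const) G2=G4=0 G3=G1&G4=1&0=0 G4=NOT G0=NOT 1=0 -> 10000
Step 2: G0=G3&G1=0&0=0 G1=0(const) G2=G4=0 G3=G1&G4=0&0=0 G4=NOT G0=NOT 1=0 -> 00000
Step 3: G0=G3&G1=0&0=0 G1=0(const) G2=G4=0 G3=G1&G4=0&0=0 G4=NOT G0=NOT 0=1 -> 00001
Step 4: G0=G3&G1=0&0=0 G1=0(const) G2=G4=1 G3=G1&G4=0&1=0 G4=NOT G0=NOT 0=1 -> 00101
Step 5: G0=G3&G1=0&0=0 G1=0(const) G2=G4=1 G3=G1&G4=0&1=0 G4=NOT G0=NOT 0=1 -> 00101

00101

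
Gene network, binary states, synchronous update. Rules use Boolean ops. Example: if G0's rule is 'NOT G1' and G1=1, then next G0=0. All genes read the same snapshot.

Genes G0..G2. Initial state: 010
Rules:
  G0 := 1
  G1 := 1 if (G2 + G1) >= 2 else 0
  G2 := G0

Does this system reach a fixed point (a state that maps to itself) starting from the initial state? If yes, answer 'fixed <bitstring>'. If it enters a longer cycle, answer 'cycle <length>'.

Step 0: 010
Step 1: G0=1(const) G1=(0+1>=2)=0 G2=G0=0 -> 100
Step 2: G0=1(const) G1=(0+0>=2)=0 G2=G0=1 -> 101
Step 3: G0=1(const) G1=(1+0>=2)=0 G2=G0=1 -> 101
Fixed point reached at step 2: 101

Answer: fixed 101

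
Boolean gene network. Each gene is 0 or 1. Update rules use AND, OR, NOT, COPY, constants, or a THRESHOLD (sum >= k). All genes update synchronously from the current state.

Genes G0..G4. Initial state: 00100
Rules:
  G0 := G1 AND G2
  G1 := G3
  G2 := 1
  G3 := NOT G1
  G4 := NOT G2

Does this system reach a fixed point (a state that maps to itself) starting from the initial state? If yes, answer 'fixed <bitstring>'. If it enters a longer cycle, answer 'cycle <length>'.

Answer: cycle 4

Derivation:
Step 0: 00100
Step 1: G0=G1&G2=0&1=0 G1=G3=0 G2=1(const) G3=NOT G1=NOT 0=1 G4=NOT G2=NOT 1=0 -> 00110
Step 2: G0=G1&G2=0&1=0 G1=G3=1 G2=1(const) G3=NOT G1=NOT 0=1 G4=NOT G2=NOT 1=0 -> 01110
Step 3: G0=G1&G2=1&1=1 G1=G3=1 G2=1(const) G3=NOT G1=NOT 1=0 G4=NOT G2=NOT 1=0 -> 11100
Step 4: G0=G1&G2=1&1=1 G1=G3=0 G2=1(const) G3=NOT G1=NOT 1=0 G4=NOT G2=NOT 1=0 -> 10100
Step 5: G0=G1&G2=0&1=0 G1=G3=0 G2=1(const) G3=NOT G1=NOT 0=1 G4=NOT G2=NOT 1=0 -> 00110
Cycle of length 4 starting at step 1 -> no fixed point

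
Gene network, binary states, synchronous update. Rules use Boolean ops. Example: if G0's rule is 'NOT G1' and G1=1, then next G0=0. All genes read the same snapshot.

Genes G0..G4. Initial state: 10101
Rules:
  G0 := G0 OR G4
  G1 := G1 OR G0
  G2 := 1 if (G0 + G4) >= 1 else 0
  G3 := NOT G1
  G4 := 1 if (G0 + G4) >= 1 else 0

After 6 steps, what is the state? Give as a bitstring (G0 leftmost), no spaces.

Step 1: G0=G0|G4=1|1=1 G1=G1|G0=0|1=1 G2=(1+1>=1)=1 G3=NOT G1=NOT 0=1 G4=(1+1>=1)=1 -> 11111
Step 2: G0=G0|G4=1|1=1 G1=G1|G0=1|1=1 G2=(1+1>=1)=1 G3=NOT G1=NOT 1=0 G4=(1+1>=1)=1 -> 11101
Step 3: G0=G0|G4=1|1=1 G1=G1|G0=1|1=1 G2=(1+1>=1)=1 G3=NOT G1=NOT 1=0 G4=(1+1>=1)=1 -> 11101
Step 4: G0=G0|G4=1|1=1 G1=G1|G0=1|1=1 G2=(1+1>=1)=1 G3=NOT G1=NOT 1=0 G4=(1+1>=1)=1 -> 11101
Step 5: G0=G0|G4=1|1=1 G1=G1|G0=1|1=1 G2=(1+1>=1)=1 G3=NOT G1=NOT 1=0 G4=(1+1>=1)=1 -> 11101
Step 6: G0=G0|G4=1|1=1 G1=G1|G0=1|1=1 G2=(1+1>=1)=1 G3=NOT G1=NOT 1=0 G4=(1+1>=1)=1 -> 11101

11101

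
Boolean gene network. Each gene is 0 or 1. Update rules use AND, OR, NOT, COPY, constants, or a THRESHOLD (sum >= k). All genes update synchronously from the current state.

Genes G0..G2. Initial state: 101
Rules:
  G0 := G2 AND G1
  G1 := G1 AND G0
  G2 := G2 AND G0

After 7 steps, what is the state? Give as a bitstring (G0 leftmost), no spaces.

Step 1: G0=G2&G1=1&0=0 G1=G1&G0=0&1=0 G2=G2&G0=1&1=1 -> 001
Step 2: G0=G2&G1=1&0=0 G1=G1&G0=0&0=0 G2=G2&G0=1&0=0 -> 000
Step 3: G0=G2&G1=0&0=0 G1=G1&G0=0&0=0 G2=G2&G0=0&0=0 -> 000
Step 4: G0=G2&G1=0&0=0 G1=G1&G0=0&0=0 G2=G2&G0=0&0=0 -> 000
Step 5: G0=G2&G1=0&0=0 G1=G1&G0=0&0=0 G2=G2&G0=0&0=0 -> 000
Step 6: G0=G2&G1=0&0=0 G1=G1&G0=0&0=0 G2=G2&G0=0&0=0 -> 000
Step 7: G0=G2&G1=0&0=0 G1=G1&G0=0&0=0 G2=G2&G0=0&0=0 -> 000

000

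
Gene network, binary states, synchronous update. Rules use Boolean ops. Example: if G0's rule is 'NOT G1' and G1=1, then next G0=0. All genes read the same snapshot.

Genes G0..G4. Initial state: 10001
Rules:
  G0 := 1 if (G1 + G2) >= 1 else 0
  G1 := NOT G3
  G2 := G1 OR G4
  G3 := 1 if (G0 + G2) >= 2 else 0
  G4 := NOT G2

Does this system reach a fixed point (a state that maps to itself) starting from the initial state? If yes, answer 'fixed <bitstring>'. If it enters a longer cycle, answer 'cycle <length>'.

Answer: cycle 6

Derivation:
Step 0: 10001
Step 1: G0=(0+0>=1)=0 G1=NOT G3=NOT 0=1 G2=G1|G4=0|1=1 G3=(1+0>=2)=0 G4=NOT G2=NOT 0=1 -> 01101
Step 2: G0=(1+1>=1)=1 G1=NOT G3=NOT 0=1 G2=G1|G4=1|1=1 G3=(0+1>=2)=0 G4=NOT G2=NOT 1=0 -> 11100
Step 3: G0=(1+1>=1)=1 G1=NOT G3=NOT 0=1 G2=G1|G4=1|0=1 G3=(1+1>=2)=1 G4=NOT G2=NOT 1=0 -> 11110
Step 4: G0=(1+1>=1)=1 G1=NOT G3=NOT 1=0 G2=G1|G4=1|0=1 G3=(1+1>=2)=1 G4=NOT G2=NOT 1=0 -> 10110
Step 5: G0=(0+1>=1)=1 G1=NOT G3=NOT 1=0 G2=G1|G4=0|0=0 G3=(1+1>=2)=1 G4=NOT G2=NOT 1=0 -> 10010
Step 6: G0=(0+0>=1)=0 G1=NOT G3=NOT 1=0 G2=G1|G4=0|0=0 G3=(1+0>=2)=0 G4=NOT G2=NOT 0=1 -> 00001
Step 7: G0=(0+0>=1)=0 G1=NOT G3=NOT 0=1 G2=G1|G4=0|1=1 G3=(0+0>=2)=0 G4=NOT G2=NOT 0=1 -> 01101
Cycle of length 6 starting at step 1 -> no fixed point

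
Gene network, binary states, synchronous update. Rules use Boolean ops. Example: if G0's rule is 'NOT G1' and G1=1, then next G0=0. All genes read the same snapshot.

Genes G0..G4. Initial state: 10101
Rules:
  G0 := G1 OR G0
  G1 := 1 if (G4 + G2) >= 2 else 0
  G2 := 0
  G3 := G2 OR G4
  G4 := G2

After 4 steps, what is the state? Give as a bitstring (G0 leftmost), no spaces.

Step 1: G0=G1|G0=0|1=1 G1=(1+1>=2)=1 G2=0(const) G3=G2|G4=1|1=1 G4=G2=1 -> 11011
Step 2: G0=G1|G0=1|1=1 G1=(1+0>=2)=0 G2=0(const) G3=G2|G4=0|1=1 G4=G2=0 -> 10010
Step 3: G0=G1|G0=0|1=1 G1=(0+0>=2)=0 G2=0(const) G3=G2|G4=0|0=0 G4=G2=0 -> 10000
Step 4: G0=G1|G0=0|1=1 G1=(0+0>=2)=0 G2=0(const) G3=G2|G4=0|0=0 G4=G2=0 -> 10000

10000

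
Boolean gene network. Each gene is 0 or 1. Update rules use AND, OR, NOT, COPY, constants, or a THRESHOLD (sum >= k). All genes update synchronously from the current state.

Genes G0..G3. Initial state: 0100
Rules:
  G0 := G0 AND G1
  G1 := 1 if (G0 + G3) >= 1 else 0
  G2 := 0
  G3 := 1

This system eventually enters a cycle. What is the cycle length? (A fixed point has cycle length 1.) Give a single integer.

Step 0: 0100
Step 1: G0=G0&G1=0&1=0 G1=(0+0>=1)=0 G2=0(const) G3=1(const) -> 0001
Step 2: G0=G0&G1=0&0=0 G1=(0+1>=1)=1 G2=0(const) G3=1(const) -> 0101
Step 3: G0=G0&G1=0&1=0 G1=(0+1>=1)=1 G2=0(const) G3=1(const) -> 0101
State from step 3 equals state from step 2 -> cycle length 1

Answer: 1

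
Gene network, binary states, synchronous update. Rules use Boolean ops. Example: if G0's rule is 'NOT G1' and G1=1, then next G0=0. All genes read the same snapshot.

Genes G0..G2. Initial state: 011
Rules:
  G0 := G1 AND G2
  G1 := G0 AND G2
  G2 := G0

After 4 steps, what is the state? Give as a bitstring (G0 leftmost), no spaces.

Step 1: G0=G1&G2=1&1=1 G1=G0&G2=0&1=0 G2=G0=0 -> 100
Step 2: G0=G1&G2=0&0=0 G1=G0&G2=1&0=0 G2=G0=1 -> 001
Step 3: G0=G1&G2=0&1=0 G1=G0&G2=0&1=0 G2=G0=0 -> 000
Step 4: G0=G1&G2=0&0=0 G1=G0&G2=0&0=0 G2=G0=0 -> 000

000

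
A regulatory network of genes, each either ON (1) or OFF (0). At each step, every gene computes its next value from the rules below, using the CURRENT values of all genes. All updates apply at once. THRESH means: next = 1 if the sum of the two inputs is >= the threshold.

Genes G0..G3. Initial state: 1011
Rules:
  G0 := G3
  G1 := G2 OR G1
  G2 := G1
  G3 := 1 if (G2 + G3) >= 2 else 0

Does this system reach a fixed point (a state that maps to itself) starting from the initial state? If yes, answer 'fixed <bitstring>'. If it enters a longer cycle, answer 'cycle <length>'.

Step 0: 1011
Step 1: G0=G3=1 G1=G2|G1=1|0=1 G2=G1=0 G3=(1+1>=2)=1 -> 1101
Step 2: G0=G3=1 G1=G2|G1=0|1=1 G2=G1=1 G3=(0+1>=2)=0 -> 1110
Step 3: G0=G3=0 G1=G2|G1=1|1=1 G2=G1=1 G3=(1+0>=2)=0 -> 0110
Step 4: G0=G3=0 G1=G2|G1=1|1=1 G2=G1=1 G3=(1+0>=2)=0 -> 0110
Fixed point reached at step 3: 0110

Answer: fixed 0110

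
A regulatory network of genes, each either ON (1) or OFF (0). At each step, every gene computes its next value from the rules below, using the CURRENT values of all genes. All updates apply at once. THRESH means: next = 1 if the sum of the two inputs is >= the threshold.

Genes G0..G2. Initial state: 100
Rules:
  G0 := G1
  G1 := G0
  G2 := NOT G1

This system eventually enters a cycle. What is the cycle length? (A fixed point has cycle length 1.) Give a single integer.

Step 0: 100
Step 1: G0=G1=0 G1=G0=1 G2=NOT G1=NOT 0=1 -> 011
Step 2: G0=G1=1 G1=G0=0 G2=NOT G1=NOT 1=0 -> 100
State from step 2 equals state from step 0 -> cycle length 2

Answer: 2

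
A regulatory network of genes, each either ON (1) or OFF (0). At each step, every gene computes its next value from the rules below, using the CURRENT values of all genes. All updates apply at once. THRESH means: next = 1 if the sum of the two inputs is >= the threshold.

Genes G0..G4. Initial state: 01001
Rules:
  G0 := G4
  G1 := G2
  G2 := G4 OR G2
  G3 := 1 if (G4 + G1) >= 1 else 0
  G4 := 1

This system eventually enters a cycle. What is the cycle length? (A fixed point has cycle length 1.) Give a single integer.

Step 0: 01001
Step 1: G0=G4=1 G1=G2=0 G2=G4|G2=1|0=1 G3=(1+1>=1)=1 G4=1(const) -> 10111
Step 2: G0=G4=1 G1=G2=1 G2=G4|G2=1|1=1 G3=(1+0>=1)=1 G4=1(const) -> 11111
Step 3: G0=G4=1 G1=G2=1 G2=G4|G2=1|1=1 G3=(1+1>=1)=1 G4=1(const) -> 11111
State from step 3 equals state from step 2 -> cycle length 1

Answer: 1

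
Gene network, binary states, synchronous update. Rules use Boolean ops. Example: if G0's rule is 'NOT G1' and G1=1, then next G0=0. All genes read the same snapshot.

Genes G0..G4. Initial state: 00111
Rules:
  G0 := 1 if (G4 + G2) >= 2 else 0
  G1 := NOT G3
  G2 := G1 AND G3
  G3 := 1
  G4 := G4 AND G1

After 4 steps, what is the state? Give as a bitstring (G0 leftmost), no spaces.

Step 1: G0=(1+1>=2)=1 G1=NOT G3=NOT 1=0 G2=G1&G3=0&1=0 G3=1(const) G4=G4&G1=1&0=0 -> 10010
Step 2: G0=(0+0>=2)=0 G1=NOT G3=NOT 1=0 G2=G1&G3=0&1=0 G3=1(const) G4=G4&G1=0&0=0 -> 00010
Step 3: G0=(0+0>=2)=0 G1=NOT G3=NOT 1=0 G2=G1&G3=0&1=0 G3=1(const) G4=G4&G1=0&0=0 -> 00010
Step 4: G0=(0+0>=2)=0 G1=NOT G3=NOT 1=0 G2=G1&G3=0&1=0 G3=1(const) G4=G4&G1=0&0=0 -> 00010

00010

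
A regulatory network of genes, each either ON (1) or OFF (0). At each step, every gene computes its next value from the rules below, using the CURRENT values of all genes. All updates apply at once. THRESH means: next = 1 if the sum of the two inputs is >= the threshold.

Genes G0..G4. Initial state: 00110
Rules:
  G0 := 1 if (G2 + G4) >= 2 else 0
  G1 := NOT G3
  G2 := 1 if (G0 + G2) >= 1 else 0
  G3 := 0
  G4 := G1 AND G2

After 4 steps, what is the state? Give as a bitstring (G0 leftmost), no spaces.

Step 1: G0=(1+0>=2)=0 G1=NOT G3=NOT 1=0 G2=(0+1>=1)=1 G3=0(const) G4=G1&G2=0&1=0 -> 00100
Step 2: G0=(1+0>=2)=0 G1=NOT G3=NOT 0=1 G2=(0+1>=1)=1 G3=0(const) G4=G1&G2=0&1=0 -> 01100
Step 3: G0=(1+0>=2)=0 G1=NOT G3=NOT 0=1 G2=(0+1>=1)=1 G3=0(const) G4=G1&G2=1&1=1 -> 01101
Step 4: G0=(1+1>=2)=1 G1=NOT G3=NOT 0=1 G2=(0+1>=1)=1 G3=0(const) G4=G1&G2=1&1=1 -> 11101

11101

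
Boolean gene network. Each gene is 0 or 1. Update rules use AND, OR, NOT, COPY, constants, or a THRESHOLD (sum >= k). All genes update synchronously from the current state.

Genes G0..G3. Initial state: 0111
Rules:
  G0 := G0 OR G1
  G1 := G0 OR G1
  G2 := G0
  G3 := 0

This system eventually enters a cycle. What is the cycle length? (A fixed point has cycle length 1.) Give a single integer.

Answer: 1

Derivation:
Step 0: 0111
Step 1: G0=G0|G1=0|1=1 G1=G0|G1=0|1=1 G2=G0=0 G3=0(const) -> 1100
Step 2: G0=G0|G1=1|1=1 G1=G0|G1=1|1=1 G2=G0=1 G3=0(const) -> 1110
Step 3: G0=G0|G1=1|1=1 G1=G0|G1=1|1=1 G2=G0=1 G3=0(const) -> 1110
State from step 3 equals state from step 2 -> cycle length 1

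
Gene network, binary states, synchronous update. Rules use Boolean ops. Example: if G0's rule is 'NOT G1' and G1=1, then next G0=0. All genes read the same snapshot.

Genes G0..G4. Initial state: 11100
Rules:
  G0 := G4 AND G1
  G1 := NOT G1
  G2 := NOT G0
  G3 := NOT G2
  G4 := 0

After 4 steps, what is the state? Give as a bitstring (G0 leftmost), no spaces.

Step 1: G0=G4&G1=0&1=0 G1=NOT G1=NOT 1=0 G2=NOT G0=NOT 1=0 G3=NOT G2=NOT 1=0 G4=0(const) -> 00000
Step 2: G0=G4&G1=0&0=0 G1=NOT G1=NOT 0=1 G2=NOT G0=NOT 0=1 G3=NOT G2=NOT 0=1 G4=0(const) -> 01110
Step 3: G0=G4&G1=0&1=0 G1=NOT G1=NOT 1=0 G2=NOT G0=NOT 0=1 G3=NOT G2=NOT 1=0 G4=0(const) -> 00100
Step 4: G0=G4&G1=0&0=0 G1=NOT G1=NOT 0=1 G2=NOT G0=NOT 0=1 G3=NOT G2=NOT 1=0 G4=0(const) -> 01100

01100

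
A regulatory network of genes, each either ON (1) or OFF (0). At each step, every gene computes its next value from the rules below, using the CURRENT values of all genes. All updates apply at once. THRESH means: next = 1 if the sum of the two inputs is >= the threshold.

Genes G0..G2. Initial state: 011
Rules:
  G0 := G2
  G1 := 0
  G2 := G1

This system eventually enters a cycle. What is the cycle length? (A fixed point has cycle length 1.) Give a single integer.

Answer: 1

Derivation:
Step 0: 011
Step 1: G0=G2=1 G1=0(const) G2=G1=1 -> 101
Step 2: G0=G2=1 G1=0(const) G2=G1=0 -> 100
Step 3: G0=G2=0 G1=0(const) G2=G1=0 -> 000
Step 4: G0=G2=0 G1=0(const) G2=G1=0 -> 000
State from step 4 equals state from step 3 -> cycle length 1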